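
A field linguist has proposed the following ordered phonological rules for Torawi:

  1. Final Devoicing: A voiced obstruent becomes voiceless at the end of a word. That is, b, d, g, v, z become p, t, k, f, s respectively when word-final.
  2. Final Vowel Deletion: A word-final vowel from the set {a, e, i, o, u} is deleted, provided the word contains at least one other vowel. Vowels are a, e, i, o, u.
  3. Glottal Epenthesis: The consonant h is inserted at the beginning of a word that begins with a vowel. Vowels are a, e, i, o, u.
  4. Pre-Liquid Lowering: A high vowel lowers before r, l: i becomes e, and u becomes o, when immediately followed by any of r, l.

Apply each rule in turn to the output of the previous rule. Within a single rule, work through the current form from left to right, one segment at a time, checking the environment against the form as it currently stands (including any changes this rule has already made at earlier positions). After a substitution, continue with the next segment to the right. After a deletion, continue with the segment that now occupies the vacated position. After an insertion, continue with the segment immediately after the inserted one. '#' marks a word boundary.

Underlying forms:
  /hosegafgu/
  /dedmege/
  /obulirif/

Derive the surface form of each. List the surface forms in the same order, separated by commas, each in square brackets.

/hosegafgu/:
  1 Final Devoicing: no change — [hosegafgu]
  2 Final Vowel Deletion: [hosegafgu] → [hosegafg]
  3 Glottal Epenthesis: no change — [hosegafg]
  4 Pre-Liquid Lowering: no change — [hosegafg]
/dedmege/:
  1 Final Devoicing: no change — [dedmege]
  2 Final Vowel Deletion: [dedmege] → [dedmeg]
  3 Glottal Epenthesis: no change — [dedmeg]
  4 Pre-Liquid Lowering: no change — [dedmeg]
/obulirif/:
  1 Final Devoicing: no change — [obulirif]
  2 Final Vowel Deletion: no change — [obulirif]
  3 Glottal Epenthesis: [obulirif] → [hobulirif]
  4 Pre-Liquid Lowering: [hobulirif] → [hobolerif]

[hosegafg], [dedmeg], [hobolerif]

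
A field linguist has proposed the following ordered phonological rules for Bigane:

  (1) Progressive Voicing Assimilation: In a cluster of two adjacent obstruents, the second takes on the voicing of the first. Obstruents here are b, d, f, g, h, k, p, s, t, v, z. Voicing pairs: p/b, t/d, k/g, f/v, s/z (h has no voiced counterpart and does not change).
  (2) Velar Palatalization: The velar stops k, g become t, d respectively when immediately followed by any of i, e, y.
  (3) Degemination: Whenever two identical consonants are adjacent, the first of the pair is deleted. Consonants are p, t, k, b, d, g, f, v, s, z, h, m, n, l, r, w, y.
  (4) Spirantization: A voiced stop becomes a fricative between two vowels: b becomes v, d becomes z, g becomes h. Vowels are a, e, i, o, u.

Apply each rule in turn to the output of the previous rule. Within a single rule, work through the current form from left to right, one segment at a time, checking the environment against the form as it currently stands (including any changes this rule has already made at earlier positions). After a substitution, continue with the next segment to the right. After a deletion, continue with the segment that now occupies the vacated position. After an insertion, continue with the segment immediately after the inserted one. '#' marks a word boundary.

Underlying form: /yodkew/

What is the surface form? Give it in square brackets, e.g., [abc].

(1) Progressive Voicing Assimilation: [yodkew] → [yodgew]
(2) Velar Palatalization: [yodgew] → [yoddew]
(3) Degemination: [yoddew] → [yodew]
(4) Spirantization: [yodew] → [yozew]

[yozew]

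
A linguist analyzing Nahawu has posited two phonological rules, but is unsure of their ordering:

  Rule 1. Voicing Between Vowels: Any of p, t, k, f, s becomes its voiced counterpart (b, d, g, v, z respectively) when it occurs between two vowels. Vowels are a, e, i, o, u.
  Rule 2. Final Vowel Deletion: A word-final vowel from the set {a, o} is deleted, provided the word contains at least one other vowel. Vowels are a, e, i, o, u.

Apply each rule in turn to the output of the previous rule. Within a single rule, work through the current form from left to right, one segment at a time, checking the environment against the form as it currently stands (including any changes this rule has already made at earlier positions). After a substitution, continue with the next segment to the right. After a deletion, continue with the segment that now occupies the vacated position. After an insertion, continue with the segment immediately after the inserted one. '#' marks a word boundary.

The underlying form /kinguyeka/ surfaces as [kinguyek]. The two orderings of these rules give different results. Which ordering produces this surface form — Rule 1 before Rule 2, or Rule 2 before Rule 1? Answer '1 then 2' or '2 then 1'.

2 then 1

Order 1 then 2:
  1 Voicing Between Vowels: [kinguyeka] → [kinguyega]
  2 Final Vowel Deletion: [kinguyega] → [kinguyeg]
  result: [kinguyeg]
Order 2 then 1:
  2 Final Vowel Deletion: [kinguyeka] → [kinguyek]
  1 Voicing Between Vowels: no change — [kinguyek]
  result: [kinguyek]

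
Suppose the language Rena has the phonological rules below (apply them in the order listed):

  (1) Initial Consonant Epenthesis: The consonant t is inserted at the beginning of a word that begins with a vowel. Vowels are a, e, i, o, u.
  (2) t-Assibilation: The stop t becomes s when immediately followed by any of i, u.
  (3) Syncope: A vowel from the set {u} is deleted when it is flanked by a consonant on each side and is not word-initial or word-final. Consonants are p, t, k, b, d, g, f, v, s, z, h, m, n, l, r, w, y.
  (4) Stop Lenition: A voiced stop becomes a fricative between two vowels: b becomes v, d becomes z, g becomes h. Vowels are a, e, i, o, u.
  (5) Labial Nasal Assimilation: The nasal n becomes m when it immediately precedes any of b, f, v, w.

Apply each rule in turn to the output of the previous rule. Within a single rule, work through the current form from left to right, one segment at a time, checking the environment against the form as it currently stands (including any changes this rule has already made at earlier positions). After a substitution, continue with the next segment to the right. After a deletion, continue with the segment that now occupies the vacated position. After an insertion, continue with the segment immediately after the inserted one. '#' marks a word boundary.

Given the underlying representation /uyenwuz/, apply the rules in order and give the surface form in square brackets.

[syemwz]

(1) Initial Consonant Epenthesis: [uyenwuz] → [tuyenwuz]
(2) t-Assibilation: [tuyenwuz] → [suyenwuz]
(3) Syncope: [suyenwuz] → [syenwz]
(4) Stop Lenition: no change — [syenwz]
(5) Labial Nasal Assimilation: [syenwz] → [syemwz]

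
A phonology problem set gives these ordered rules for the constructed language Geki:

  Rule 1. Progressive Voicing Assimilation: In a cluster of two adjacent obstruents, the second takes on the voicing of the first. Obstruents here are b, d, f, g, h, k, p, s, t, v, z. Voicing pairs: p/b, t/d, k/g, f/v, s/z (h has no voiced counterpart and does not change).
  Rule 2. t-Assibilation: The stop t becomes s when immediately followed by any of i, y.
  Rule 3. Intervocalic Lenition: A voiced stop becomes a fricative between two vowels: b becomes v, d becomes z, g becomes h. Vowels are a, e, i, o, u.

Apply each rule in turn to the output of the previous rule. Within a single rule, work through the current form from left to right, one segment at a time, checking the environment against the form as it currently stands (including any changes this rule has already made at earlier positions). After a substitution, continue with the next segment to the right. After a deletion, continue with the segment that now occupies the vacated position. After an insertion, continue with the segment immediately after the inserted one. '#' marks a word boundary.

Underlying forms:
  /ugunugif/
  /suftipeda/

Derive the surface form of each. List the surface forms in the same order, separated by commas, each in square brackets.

/ugunugif/:
  Rule 1 Progressive Voicing Assimilation: no change — [ugunugif]
  Rule 2 t-Assibilation: no change — [ugunugif]
  Rule 3 Intervocalic Lenition: [ugunugif] → [uhunuhif]
/suftipeda/:
  Rule 1 Progressive Voicing Assimilation: no change — [suftipeda]
  Rule 2 t-Assibilation: [suftipeda] → [sufsipeda]
  Rule 3 Intervocalic Lenition: [sufsipeda] → [sufsipeza]

[uhunuhif], [sufsipeza]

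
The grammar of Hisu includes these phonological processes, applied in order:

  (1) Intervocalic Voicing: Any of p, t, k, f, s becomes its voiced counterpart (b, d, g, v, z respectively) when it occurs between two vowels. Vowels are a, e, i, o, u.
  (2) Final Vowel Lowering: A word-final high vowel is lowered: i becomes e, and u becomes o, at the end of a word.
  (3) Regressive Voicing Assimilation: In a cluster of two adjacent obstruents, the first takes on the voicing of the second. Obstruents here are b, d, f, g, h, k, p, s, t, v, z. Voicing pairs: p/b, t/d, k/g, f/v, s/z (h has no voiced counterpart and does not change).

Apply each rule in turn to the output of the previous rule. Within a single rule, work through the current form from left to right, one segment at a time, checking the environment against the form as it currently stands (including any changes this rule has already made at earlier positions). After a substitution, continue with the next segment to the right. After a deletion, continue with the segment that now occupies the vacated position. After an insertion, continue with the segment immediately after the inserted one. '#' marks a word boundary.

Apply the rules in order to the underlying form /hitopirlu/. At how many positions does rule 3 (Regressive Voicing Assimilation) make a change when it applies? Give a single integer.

0

(1) Intervocalic Voicing: [hitopirlu] → [hidobirlu]
(2) Final Vowel Lowering: [hidobirlu] → [hidobirlo]
(3) Regressive Voicing Assimilation: no change — [hidobirlo]
Rule 3 changed 0 position(s).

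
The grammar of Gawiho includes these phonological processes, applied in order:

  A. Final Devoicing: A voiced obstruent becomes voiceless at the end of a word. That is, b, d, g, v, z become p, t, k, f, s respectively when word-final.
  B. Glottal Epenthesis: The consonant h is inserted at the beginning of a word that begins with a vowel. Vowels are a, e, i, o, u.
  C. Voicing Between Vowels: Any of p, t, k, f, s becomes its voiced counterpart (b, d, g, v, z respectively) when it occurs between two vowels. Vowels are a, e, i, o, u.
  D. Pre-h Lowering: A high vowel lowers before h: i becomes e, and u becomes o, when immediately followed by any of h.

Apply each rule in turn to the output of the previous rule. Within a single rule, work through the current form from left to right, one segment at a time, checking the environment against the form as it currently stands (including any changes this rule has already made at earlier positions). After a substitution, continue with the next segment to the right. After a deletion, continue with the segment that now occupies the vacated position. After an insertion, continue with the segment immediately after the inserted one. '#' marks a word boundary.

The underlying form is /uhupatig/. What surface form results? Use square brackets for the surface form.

A Final Devoicing: [uhupatig] → [uhupatik]
B Glottal Epenthesis: [uhupatik] → [huhupatik]
C Voicing Between Vowels: [huhupatik] → [huhubadik]
D Pre-h Lowering: [huhubadik] → [hohubadik]

[hohubadik]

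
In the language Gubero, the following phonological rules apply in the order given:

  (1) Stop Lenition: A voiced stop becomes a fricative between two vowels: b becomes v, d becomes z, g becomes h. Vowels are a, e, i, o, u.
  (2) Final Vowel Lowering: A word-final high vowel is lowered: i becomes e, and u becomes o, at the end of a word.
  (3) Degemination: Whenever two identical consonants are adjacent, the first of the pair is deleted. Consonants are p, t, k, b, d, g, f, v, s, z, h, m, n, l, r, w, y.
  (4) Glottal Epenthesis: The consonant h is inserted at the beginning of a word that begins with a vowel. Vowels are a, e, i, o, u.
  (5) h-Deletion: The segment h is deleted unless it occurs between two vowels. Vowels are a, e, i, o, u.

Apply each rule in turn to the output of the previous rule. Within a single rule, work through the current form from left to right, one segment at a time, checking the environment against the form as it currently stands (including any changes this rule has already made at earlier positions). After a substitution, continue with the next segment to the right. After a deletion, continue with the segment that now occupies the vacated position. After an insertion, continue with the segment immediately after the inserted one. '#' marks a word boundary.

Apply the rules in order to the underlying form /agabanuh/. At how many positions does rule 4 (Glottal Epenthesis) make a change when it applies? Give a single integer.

1

(1) Stop Lenition: [agabanuh] → [ahavanuh]
(2) Final Vowel Lowering: no change — [ahavanuh]
(3) Degemination: no change — [ahavanuh]
(4) Glottal Epenthesis: [ahavanuh] → [hahavanuh]
(5) h-Deletion: [hahavanuh] → [ahavanu]
Rule 4 changed 1 position(s).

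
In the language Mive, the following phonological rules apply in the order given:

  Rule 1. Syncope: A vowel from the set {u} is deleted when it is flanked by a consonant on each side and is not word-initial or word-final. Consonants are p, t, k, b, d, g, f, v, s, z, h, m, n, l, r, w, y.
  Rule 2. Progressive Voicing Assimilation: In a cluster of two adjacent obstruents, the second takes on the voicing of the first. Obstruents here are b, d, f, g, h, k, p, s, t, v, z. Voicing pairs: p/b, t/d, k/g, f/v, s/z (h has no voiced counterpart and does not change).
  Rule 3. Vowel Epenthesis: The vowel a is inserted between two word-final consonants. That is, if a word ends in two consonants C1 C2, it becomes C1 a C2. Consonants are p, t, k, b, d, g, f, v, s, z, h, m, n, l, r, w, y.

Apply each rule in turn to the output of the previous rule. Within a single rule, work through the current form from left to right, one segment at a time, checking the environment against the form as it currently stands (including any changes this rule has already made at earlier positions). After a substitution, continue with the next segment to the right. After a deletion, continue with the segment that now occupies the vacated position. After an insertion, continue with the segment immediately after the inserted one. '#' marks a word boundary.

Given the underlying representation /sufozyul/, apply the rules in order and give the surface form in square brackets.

Rule 1 Syncope: [sufozyul] → [sfozyl]
Rule 2 Progressive Voicing Assimilation: no change — [sfozyl]
Rule 3 Vowel Epenthesis: [sfozyl] → [sfozyal]

[sfozyal]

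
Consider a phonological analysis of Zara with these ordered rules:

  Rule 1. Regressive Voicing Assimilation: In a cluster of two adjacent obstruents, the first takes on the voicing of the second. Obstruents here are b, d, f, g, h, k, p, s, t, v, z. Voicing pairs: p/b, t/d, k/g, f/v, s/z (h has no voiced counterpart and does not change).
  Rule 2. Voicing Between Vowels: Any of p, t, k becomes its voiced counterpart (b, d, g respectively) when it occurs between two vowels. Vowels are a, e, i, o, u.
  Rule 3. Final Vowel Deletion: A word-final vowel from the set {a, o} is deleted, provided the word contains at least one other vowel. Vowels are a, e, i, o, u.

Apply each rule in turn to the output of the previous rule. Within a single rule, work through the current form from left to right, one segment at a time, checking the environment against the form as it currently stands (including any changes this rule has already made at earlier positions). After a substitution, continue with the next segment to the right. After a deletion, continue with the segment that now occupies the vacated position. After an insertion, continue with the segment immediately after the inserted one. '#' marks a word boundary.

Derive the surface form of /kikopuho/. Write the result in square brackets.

[kigobuh]

Rule 1 Regressive Voicing Assimilation: no change — [kikopuho]
Rule 2 Voicing Between Vowels: [kikopuho] → [kigobuho]
Rule 3 Final Vowel Deletion: [kigobuho] → [kigobuh]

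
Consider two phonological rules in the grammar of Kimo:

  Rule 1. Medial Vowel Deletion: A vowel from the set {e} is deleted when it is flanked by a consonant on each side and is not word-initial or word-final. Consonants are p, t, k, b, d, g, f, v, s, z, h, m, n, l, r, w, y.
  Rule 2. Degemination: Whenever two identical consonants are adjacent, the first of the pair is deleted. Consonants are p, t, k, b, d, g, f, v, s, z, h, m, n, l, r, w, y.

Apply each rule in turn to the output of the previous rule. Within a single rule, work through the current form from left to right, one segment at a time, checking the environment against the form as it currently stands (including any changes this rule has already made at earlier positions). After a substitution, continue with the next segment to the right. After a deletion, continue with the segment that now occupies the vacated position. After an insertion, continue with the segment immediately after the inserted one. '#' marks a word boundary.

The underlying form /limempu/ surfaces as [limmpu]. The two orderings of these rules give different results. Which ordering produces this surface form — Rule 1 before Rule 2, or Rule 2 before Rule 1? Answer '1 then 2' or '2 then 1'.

2 then 1

Order 1 then 2:
  1 Medial Vowel Deletion: [limempu] → [limmpu]
  2 Degemination: [limmpu] → [limpu]
  result: [limpu]
Order 2 then 1:
  2 Degemination: no change — [limempu]
  1 Medial Vowel Deletion: [limempu] → [limmpu]
  result: [limmpu]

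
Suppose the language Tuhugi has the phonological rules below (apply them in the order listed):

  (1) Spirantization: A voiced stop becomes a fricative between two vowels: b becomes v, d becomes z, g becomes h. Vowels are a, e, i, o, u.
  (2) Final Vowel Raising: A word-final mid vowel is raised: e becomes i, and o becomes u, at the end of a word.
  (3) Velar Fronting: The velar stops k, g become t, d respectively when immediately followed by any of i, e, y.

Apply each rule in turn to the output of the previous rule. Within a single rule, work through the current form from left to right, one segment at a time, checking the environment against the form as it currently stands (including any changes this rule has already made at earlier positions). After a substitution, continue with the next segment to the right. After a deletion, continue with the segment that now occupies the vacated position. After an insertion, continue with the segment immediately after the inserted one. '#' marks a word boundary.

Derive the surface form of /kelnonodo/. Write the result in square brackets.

(1) Spirantization: [kelnonodo] → [kelnonozo]
(2) Final Vowel Raising: [kelnonozo] → [kelnonozu]
(3) Velar Fronting: [kelnonozu] → [telnonozu]

[telnonozu]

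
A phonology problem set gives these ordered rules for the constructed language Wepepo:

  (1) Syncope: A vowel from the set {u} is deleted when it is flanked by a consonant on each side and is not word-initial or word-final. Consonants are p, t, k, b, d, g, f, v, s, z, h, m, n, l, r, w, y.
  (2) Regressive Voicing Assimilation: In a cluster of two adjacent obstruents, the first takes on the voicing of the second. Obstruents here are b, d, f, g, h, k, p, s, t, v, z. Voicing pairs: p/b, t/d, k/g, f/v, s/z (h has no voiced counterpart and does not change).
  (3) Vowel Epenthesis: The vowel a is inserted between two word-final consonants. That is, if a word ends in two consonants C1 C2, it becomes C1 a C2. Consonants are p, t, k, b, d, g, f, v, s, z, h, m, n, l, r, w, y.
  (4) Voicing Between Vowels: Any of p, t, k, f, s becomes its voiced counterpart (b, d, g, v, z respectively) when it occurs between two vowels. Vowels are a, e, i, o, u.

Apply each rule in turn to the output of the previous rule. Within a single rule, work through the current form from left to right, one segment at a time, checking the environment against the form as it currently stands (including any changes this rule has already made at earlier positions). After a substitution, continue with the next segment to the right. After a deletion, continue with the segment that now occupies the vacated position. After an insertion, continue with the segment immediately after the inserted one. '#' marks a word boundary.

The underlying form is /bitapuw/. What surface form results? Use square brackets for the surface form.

[bidabaw]

(1) Syncope: [bitapuw] → [bitapw]
(2) Regressive Voicing Assimilation: no change — [bitapw]
(3) Vowel Epenthesis: [bitapw] → [bitapaw]
(4) Voicing Between Vowels: [bitapaw] → [bidabaw]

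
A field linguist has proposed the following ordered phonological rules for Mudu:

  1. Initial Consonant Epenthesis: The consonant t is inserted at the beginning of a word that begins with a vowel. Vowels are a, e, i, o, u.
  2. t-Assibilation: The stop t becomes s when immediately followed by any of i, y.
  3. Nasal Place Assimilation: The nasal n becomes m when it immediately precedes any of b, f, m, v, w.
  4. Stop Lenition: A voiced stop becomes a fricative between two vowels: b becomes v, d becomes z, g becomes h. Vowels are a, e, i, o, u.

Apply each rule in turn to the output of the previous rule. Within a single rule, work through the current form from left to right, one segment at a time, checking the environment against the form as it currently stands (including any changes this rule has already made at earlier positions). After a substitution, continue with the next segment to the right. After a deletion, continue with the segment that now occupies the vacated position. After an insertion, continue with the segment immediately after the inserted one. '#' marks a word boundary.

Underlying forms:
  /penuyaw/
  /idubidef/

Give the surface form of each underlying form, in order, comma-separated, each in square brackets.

[penuyaw], [sizuvizef]

/penuyaw/:
  1 Initial Consonant Epenthesis: no change — [penuyaw]
  2 t-Assibilation: no change — [penuyaw]
  3 Nasal Place Assimilation: no change — [penuyaw]
  4 Stop Lenition: no change — [penuyaw]
/idubidef/:
  1 Initial Consonant Epenthesis: [idubidef] → [tidubidef]
  2 t-Assibilation: [tidubidef] → [sidubidef]
  3 Nasal Place Assimilation: no change — [sidubidef]
  4 Stop Lenition: [sidubidef] → [sizuvizef]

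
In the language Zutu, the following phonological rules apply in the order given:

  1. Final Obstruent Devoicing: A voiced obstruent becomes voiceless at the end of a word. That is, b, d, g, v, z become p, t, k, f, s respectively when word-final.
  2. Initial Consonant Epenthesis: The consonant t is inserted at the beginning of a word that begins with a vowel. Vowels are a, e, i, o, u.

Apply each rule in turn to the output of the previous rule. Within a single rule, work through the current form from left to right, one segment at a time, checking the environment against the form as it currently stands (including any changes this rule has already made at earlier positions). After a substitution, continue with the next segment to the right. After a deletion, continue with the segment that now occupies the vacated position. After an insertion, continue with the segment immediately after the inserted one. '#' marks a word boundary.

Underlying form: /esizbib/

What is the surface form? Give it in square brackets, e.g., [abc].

[tesizbip]

1 Final Obstruent Devoicing: [esizbib] → [esizbip]
2 Initial Consonant Epenthesis: [esizbip] → [tesizbip]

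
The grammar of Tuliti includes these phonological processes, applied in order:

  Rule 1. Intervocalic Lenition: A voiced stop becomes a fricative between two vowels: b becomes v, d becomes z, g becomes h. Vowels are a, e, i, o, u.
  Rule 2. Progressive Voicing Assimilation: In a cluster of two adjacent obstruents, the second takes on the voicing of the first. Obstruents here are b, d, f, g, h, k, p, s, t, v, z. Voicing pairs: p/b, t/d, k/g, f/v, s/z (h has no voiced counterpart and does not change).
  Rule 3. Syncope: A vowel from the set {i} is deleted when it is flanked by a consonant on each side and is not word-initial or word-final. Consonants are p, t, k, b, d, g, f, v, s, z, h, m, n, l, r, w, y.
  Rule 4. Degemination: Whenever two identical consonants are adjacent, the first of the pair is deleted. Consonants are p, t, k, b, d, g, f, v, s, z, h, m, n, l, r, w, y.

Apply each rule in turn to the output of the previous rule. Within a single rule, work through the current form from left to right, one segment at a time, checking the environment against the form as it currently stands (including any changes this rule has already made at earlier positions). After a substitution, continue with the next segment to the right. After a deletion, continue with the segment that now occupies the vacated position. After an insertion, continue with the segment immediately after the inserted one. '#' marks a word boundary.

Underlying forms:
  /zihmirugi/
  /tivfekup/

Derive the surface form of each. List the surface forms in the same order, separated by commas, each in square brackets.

[zhmruhi], [tvekup]

/zihmirugi/:
  Rule 1 Intervocalic Lenition: [zihmirugi] → [zihmiruhi]
  Rule 2 Progressive Voicing Assimilation: no change — [zihmiruhi]
  Rule 3 Syncope: [zihmiruhi] → [zhmruhi]
  Rule 4 Degemination: no change — [zhmruhi]
/tivfekup/:
  Rule 1 Intervocalic Lenition: no change — [tivfekup]
  Rule 2 Progressive Voicing Assimilation: [tivfekup] → [tivvekup]
  Rule 3 Syncope: [tivvekup] → [tvvekup]
  Rule 4 Degemination: [tvvekup] → [tvekup]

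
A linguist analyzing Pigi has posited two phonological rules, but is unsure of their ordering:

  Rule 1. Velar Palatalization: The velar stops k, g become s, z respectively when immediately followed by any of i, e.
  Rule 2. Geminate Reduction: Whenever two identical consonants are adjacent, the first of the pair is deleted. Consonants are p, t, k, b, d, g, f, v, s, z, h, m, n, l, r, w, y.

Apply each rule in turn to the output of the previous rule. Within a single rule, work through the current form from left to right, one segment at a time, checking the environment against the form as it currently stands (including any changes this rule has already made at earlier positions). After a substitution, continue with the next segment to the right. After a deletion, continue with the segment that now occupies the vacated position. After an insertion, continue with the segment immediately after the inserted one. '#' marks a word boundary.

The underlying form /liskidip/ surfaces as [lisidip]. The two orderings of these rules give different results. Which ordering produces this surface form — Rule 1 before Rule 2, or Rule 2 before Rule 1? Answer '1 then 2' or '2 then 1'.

1 then 2

Order 1 then 2:
  1 Velar Palatalization: [liskidip] → [lissidip]
  2 Geminate Reduction: [lissidip] → [lisidip]
  result: [lisidip]
Order 2 then 1:
  2 Geminate Reduction: no change — [liskidip]
  1 Velar Palatalization: [liskidip] → [lissidip]
  result: [lissidip]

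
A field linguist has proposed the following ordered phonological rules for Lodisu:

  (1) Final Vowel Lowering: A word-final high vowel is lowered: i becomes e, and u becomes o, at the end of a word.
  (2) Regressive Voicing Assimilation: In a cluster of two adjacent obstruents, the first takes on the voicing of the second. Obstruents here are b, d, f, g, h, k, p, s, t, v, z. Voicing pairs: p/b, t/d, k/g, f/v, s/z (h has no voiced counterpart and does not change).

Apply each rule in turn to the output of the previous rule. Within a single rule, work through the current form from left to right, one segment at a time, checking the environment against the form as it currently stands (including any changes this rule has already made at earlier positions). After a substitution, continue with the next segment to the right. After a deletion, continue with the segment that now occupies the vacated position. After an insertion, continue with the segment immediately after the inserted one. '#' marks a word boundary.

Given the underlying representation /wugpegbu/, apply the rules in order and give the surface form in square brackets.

(1) Final Vowel Lowering: [wugpegbu] → [wugpegbo]
(2) Regressive Voicing Assimilation: [wugpegbo] → [wukpegbo]

[wukpegbo]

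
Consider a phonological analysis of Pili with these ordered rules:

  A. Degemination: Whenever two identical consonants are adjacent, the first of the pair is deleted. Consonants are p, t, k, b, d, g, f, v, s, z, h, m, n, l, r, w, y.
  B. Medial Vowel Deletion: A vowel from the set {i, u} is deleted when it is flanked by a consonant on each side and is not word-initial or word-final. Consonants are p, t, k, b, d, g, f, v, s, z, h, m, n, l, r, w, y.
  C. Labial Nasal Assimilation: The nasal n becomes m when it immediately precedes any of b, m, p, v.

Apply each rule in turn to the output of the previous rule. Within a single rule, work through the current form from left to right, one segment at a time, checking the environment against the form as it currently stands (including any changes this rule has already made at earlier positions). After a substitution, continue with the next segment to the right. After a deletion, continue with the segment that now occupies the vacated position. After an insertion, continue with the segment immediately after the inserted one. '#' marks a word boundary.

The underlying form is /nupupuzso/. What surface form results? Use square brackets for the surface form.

A Degemination: no change — [nupupuzso]
B Medial Vowel Deletion: [nupupuzso] → [nppzso]
C Labial Nasal Assimilation: [nppzso] → [mppzso]

[mppzso]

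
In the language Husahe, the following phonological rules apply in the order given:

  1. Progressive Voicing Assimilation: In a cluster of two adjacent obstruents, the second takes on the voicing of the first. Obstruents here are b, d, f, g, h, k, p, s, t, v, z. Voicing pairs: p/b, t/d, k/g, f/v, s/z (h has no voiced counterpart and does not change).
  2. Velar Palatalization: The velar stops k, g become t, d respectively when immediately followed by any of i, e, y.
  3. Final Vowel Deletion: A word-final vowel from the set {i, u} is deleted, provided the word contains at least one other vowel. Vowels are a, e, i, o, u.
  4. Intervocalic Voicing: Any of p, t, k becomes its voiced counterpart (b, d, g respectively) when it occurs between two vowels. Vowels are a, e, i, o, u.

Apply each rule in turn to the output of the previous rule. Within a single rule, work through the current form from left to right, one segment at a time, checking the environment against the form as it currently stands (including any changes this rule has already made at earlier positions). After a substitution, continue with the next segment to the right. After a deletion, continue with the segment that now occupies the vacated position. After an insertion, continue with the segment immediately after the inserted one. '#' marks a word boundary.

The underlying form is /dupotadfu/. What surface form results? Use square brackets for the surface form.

1 Progressive Voicing Assimilation: [dupotadfu] → [dupotadvu]
2 Velar Palatalization: no change — [dupotadvu]
3 Final Vowel Deletion: [dupotadvu] → [dupotadv]
4 Intervocalic Voicing: [dupotadv] → [dubodadv]

[dubodadv]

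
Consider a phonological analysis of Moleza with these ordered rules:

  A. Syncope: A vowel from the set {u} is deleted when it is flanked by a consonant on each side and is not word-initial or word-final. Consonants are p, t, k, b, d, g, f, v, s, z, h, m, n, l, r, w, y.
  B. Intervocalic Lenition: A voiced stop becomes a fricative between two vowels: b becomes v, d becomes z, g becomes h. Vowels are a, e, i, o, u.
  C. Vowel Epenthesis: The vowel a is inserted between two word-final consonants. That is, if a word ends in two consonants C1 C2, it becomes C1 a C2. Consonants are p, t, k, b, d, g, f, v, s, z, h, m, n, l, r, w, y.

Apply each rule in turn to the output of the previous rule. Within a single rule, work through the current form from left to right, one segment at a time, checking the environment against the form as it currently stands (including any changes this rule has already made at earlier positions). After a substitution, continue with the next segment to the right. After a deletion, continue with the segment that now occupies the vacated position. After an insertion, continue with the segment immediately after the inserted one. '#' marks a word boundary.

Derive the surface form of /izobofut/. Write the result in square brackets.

[izovofat]

A Syncope: [izobofut] → [izoboft]
B Intervocalic Lenition: [izoboft] → [izovoft]
C Vowel Epenthesis: [izovoft] → [izovofat]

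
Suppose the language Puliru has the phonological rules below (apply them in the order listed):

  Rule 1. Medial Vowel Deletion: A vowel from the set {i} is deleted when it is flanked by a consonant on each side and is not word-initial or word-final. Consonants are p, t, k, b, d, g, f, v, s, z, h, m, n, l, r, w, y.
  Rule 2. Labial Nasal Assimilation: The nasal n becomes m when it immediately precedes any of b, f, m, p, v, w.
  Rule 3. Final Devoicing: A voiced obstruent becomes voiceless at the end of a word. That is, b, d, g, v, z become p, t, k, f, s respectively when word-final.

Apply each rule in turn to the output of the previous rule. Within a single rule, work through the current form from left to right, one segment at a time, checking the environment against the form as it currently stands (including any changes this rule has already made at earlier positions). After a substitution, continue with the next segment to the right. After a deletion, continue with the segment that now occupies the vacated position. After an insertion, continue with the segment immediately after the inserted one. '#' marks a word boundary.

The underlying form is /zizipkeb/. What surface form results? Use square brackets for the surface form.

[zzpkep]

Rule 1 Medial Vowel Deletion: [zizipkeb] → [zzpkeb]
Rule 2 Labial Nasal Assimilation: no change — [zzpkeb]
Rule 3 Final Devoicing: [zzpkeb] → [zzpkep]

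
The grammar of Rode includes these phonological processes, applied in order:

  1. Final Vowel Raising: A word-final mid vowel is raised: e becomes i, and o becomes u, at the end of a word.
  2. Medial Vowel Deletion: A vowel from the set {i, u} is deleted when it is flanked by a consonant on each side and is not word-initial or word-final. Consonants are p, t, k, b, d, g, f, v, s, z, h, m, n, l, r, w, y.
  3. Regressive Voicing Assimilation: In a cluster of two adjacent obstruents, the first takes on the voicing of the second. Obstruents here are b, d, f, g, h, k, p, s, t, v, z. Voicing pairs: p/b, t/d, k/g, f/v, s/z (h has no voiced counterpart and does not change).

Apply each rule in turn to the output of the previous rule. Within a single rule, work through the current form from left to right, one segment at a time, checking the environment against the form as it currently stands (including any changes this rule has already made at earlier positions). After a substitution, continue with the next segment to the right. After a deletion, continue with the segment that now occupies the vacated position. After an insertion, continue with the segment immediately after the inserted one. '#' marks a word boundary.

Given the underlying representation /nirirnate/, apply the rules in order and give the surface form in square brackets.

[nrrnati]

1 Final Vowel Raising: [nirirnate] → [nirirnati]
2 Medial Vowel Deletion: [nirirnati] → [nrrnati]
3 Regressive Voicing Assimilation: no change — [nrrnati]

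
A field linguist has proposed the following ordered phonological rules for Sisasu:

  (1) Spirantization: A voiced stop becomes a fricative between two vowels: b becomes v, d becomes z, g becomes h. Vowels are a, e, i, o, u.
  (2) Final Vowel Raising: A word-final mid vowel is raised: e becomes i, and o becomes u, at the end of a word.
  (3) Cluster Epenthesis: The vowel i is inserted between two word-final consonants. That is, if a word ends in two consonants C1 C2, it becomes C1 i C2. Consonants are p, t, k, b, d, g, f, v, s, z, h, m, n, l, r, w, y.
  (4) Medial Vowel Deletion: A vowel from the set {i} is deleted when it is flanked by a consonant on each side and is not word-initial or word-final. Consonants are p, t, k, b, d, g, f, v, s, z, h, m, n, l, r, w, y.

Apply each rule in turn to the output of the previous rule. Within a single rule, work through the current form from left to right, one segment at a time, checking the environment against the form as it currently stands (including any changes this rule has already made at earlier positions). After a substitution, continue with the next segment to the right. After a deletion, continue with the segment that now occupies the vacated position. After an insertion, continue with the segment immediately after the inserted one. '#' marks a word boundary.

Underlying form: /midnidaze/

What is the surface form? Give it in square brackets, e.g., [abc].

(1) Spirantization: [midnidaze] → [midnizaze]
(2) Final Vowel Raising: [midnizaze] → [midnizazi]
(3) Cluster Epenthesis: no change — [midnizazi]
(4) Medial Vowel Deletion: [midnizazi] → [mdnzazi]

[mdnzazi]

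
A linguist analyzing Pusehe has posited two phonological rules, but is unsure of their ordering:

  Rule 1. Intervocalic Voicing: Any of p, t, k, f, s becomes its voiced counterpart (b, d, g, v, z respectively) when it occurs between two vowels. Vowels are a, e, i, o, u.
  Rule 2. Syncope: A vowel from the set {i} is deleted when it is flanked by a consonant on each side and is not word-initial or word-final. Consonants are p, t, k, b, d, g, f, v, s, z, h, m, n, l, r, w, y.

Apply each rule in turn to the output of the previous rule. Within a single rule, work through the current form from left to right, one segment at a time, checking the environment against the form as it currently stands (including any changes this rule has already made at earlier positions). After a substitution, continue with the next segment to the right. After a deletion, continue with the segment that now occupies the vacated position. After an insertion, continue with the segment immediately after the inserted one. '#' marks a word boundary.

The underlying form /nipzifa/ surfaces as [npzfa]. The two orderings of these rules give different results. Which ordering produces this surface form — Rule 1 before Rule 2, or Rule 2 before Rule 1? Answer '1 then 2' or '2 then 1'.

2 then 1

Order 1 then 2:
  1 Intervocalic Voicing: [nipzifa] → [nipziva]
  2 Syncope: [nipziva] → [npzva]
  result: [npzva]
Order 2 then 1:
  2 Syncope: [nipzifa] → [npzfa]
  1 Intervocalic Voicing: no change — [npzfa]
  result: [npzfa]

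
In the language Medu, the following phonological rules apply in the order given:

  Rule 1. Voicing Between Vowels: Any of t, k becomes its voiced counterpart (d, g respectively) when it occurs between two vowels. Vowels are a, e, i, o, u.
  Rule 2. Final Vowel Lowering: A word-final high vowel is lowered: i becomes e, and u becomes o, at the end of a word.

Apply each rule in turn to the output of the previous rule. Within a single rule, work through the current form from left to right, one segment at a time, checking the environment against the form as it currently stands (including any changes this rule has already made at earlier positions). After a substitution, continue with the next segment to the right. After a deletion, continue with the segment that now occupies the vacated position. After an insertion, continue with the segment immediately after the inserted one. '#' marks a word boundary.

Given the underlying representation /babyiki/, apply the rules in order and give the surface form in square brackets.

[babyige]

Rule 1 Voicing Between Vowels: [babyiki] → [babyigi]
Rule 2 Final Vowel Lowering: [babyigi] → [babyige]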